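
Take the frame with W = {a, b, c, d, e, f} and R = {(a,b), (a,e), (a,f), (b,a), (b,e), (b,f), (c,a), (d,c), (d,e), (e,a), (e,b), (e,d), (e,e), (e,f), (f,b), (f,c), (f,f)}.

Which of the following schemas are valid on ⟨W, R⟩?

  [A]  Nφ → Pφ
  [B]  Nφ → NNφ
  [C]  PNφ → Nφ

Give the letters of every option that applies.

A

R is not transitive: a R b and b R a but not a R a.
R is not euclidean: a R f and a R e but not f R e.
R is serial: every world has an R-successor.
(A) Nφ → Pφ is axiom D; it is valid on a frame exactly when R is serial. R is serial, so valid.
(B) Nφ → NNφ (axiom 4) characterises the transitive frames. R is not transitive — not valid.
(C) the dual of axiom 5: valid iff R is euclidean. R is not euclidean — not valid.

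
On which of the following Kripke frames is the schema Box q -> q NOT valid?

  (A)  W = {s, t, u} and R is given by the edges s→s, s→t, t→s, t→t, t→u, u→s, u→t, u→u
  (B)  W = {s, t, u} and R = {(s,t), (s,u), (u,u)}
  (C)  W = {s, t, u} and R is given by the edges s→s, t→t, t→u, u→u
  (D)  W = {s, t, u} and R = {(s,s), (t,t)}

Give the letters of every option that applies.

B, D

The schema Box q -> q is axiom T; it is valid on a frame iff R is reflexive.
(A) R is reflexive (each world relates to itself), so the schema is valid here.
(B) R is not reflexive (not s R s), so the schema fails here.
(C) R is reflexive (each world relates to itself), so the schema is valid here.
(D) R is not reflexive (not u R u), so the schema fails here.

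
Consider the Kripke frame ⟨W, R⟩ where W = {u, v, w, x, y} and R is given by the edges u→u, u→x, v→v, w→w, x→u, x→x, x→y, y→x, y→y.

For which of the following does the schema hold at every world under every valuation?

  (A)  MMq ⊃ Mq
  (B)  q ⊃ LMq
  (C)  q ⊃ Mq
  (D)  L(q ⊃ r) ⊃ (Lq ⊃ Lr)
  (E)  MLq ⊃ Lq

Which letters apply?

R is reflexive: each world relates to itself.
R is symmetric: every R-edge is matched by its reverse.
R is not transitive: u R x and x R y but not u R y.
R is not euclidean: x R u and x R y but not u R y.
(A) MMq ⊃ Mq is the dual of axiom 4, which corresponds to transitivity. R is not transitive — not valid.
(B) q ⊃ LMq is axiom B, which corresponds to symmetry. R is symmetric — valid.
(C) q ⊃ Mq (the dual of axiom T) characterises the reflexive frames. R is reflexive — valid.
(D) L(q ⊃ r) ⊃ (Lq ⊃ Lr) is axiom K, valid on every Kripke frame — valid.
(E) MLq ⊃ Lq is the dual of axiom 5, which corresponds to the euclidean property. R is not euclidean — not valid.

B, C, D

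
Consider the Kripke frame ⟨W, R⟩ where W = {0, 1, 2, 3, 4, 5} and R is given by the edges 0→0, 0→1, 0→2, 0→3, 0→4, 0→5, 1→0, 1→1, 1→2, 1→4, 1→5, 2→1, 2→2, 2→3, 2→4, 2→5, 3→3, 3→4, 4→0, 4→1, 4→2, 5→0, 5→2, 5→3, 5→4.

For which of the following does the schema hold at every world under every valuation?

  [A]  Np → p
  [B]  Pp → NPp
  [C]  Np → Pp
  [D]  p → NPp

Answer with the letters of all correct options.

R is not reflexive: not 4 R 4.
R is not symmetric: 0 R 2 but not 2 R 0.
R is not euclidean: 0 R 1 and 0 R 3 but not 1 R 3.
R is serial: every world has an R-successor.
(A) Np → p is axiom T; it is valid on a frame exactly when R is reflexive. R is not reflexive, so not valid.
(B) axiom 5: valid iff R is euclidean. R is not euclidean — not valid.
(C) axiom D: valid iff R is serial. R is serial — valid.
(D) axiom B: valid iff R is symmetric. R is not symmetric — not valid.

C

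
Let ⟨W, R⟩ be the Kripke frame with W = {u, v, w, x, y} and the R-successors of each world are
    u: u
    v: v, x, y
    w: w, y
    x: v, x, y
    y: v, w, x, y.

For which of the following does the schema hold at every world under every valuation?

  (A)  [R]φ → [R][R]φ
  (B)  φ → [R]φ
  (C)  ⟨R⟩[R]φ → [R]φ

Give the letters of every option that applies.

R is not transitive: v R y and y R w but not v R w.
R is not euclidean: y R v and y R w but not v R w.
R is not a subset of the identity: v R x with v ≠ x.
(A) axiom 4: valid iff R is transitive. R is not transitive — not valid.
(B) φ → [R]φ is valid only on frames where every R-edge is a self-loop. Here R ⊄ identity — not valid.
(C) ⟨R⟩[R]φ → [R]φ (the dual of axiom 5) characterises the euclidean frames. R is not euclidean — not valid.

none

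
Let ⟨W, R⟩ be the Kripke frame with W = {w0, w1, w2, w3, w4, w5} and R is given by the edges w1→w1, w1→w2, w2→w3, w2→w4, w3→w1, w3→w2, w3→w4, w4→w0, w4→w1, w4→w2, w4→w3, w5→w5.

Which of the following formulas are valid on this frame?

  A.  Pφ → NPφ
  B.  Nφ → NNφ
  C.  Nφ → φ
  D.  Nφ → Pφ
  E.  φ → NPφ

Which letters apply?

R is not reflexive: not w0 R w0.
R is not symmetric: w1 R w2 but not w2 R w1.
R is not transitive: w1 R w2 and w2 R w3 but not w1 R w3.
R is not euclidean: w1 R w2 and w1 R w1 but not w2 R w1.
R is not serial: w0 has no R-successor.
(A) axiom 5: valid iff R is euclidean. R is not euclidean — not valid.
(B) Nφ → NNφ is axiom 4, which corresponds to transitivity. R is not transitive — not valid.
(C) Nφ → φ is axiom T, which corresponds to reflexivity. R is not reflexive — not valid.
(D) Nφ → Pφ is axiom D, which corresponds to seriality. R is not serial — not valid.
(E) axiom B: valid iff R is symmetric. R is not symmetric — not valid.

none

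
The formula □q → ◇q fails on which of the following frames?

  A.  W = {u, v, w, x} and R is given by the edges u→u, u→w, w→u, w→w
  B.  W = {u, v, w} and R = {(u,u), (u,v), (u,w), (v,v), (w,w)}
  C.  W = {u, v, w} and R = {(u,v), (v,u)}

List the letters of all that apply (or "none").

The schema □q → ◇q is axiom D; it is valid on a frame iff R is serial.
(A) R is not serial (v has no R-successor), so the schema fails here.
(B) R is serial (every world has an R-successor), so the schema is valid here.
(C) R is not serial (w has no R-successor), so the schema fails here.

A, C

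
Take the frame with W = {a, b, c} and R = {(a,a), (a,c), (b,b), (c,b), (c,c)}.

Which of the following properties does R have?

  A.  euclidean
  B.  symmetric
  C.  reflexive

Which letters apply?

(A) not euclidean: a R c and a R a but not c R a.
(B) not symmetric: a R c but not c R a.
(C) reflexive: each world relates to itself.

C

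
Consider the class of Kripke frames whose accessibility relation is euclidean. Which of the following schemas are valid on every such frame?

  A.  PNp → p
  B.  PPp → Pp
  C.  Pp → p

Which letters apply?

(A) PNp → p is the dual of axiom B; it is valid on a frame exactly when R is symmetric. Such an R need not be symmetric, so not valid.
(B) PPp → Pp (the dual of axiom 4) characterises the transitive frames. Such an R need not be transitive — not valid.
(C) Pp → p (the converse of T) corresponds to R being a subset of the identity. Such an R need not be a subset of the identity, so not valid.

none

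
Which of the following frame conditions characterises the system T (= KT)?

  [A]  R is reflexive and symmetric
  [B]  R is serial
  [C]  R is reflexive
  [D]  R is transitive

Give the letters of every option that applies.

C

(A) this class determines B (= KTB), not T (= KT).
(B) this class determines D, not T (= KT).
(C) T (= KT) is sound and complete for exactly this class.
(D) this class determines K4, not T (= KT).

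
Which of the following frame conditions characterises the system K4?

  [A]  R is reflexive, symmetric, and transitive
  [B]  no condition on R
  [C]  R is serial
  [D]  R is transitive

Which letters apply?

D

(A) this class determines S5, not K4.
(B) this class determines K, not K4.
(C) this class determines D, not K4.
(D) K4 is sound and complete for exactly this class.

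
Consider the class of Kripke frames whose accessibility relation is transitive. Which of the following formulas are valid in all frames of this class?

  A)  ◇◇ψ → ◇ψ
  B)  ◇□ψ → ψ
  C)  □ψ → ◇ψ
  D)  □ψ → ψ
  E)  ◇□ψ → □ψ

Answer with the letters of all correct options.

A

(A) ◇◇ψ → ◇ψ is the dual of axiom 4, which corresponds to transitivity. Every such R is transitive — valid.
(B) ◇□ψ → ψ is the dual of axiom B, which corresponds to symmetry. Such an R need not be symmetric — not valid.
(C) □ψ → ◇ψ (axiom D) characterises the serial frames. Such an R need not be serial — not valid.
(D) □ψ → ψ is axiom T, which corresponds to reflexivity. Such an R need not be reflexive — not valid.
(E) the dual of axiom 5: valid iff R is euclidean. Such an R need not be euclidean — not valid.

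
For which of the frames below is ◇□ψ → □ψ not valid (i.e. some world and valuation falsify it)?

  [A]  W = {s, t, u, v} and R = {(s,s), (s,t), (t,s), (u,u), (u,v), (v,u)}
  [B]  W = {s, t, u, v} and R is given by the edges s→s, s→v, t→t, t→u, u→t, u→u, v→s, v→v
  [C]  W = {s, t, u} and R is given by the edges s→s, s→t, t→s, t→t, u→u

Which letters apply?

The schema ◇□ψ → □ψ is the dual of axiom 5; it is valid on a frame iff R is euclidean.
(A) R is not euclidean (s R t and s R t but not t R t), so the schema fails here.
(B) R is euclidean (any two R-successors of the same world are R-related), so the schema is valid here.
(C) R is euclidean (any two R-successors of the same world are R-related), so the schema is valid here.

A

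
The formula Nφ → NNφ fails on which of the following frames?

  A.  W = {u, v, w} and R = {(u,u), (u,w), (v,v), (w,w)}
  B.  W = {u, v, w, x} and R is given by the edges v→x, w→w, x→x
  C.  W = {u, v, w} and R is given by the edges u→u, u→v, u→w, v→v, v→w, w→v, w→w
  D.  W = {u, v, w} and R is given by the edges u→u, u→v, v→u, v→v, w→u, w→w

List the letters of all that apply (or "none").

The schema Nφ → NNφ is axiom 4; it is valid on a frame iff R is transitive.
(A) R is transitive (R is closed under composition), so the schema is valid here.
(B) R is transitive (R is closed under composition), so the schema is valid here.
(C) R is transitive (R is closed under composition), so the schema is valid here.
(D) R is not transitive (w R u and u R v but not w R v), so the schema fails here.

D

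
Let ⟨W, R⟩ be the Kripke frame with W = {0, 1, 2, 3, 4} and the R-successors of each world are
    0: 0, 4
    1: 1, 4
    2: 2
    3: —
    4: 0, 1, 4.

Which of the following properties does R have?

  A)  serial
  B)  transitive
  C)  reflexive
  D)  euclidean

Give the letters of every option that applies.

none

(A) not serial: 3 has no R-successor.
(B) not transitive: 0 R 4 and 4 R 1 but not 0 R 1.
(C) not reflexive: not 3 R 3.
(D) not euclidean: 4 R 0 and 4 R 1 but not 0 R 1.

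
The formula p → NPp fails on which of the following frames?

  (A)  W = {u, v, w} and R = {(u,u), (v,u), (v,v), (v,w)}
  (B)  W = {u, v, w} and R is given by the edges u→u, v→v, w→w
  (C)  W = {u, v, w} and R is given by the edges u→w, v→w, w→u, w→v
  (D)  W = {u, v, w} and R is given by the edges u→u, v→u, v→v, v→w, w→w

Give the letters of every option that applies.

The schema p → NPp is axiom B; it is valid on a frame iff R is symmetric.
(A) R is not symmetric (v R u but not u R v), so the schema fails here.
(B) R is symmetric (every R-edge is matched by its reverse), so the schema is valid here.
(C) R is symmetric (every R-edge is matched by its reverse), so the schema is valid here.
(D) R is not symmetric (v R u but not u R v), so the schema fails here.

A, D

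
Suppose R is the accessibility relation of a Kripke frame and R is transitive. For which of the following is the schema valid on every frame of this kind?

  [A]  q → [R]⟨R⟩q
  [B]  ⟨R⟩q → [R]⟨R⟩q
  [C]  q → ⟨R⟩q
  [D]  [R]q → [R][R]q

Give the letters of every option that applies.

D

(A) q → [R]⟨R⟩q (axiom B) characterises the symmetric frames. Such an R need not be symmetric — not valid.
(B) ⟨R⟩q → [R]⟨R⟩q is axiom 5, which corresponds to the euclidean property. Such an R need not be euclidean — not valid.
(C) the dual of axiom T: valid iff R is reflexive. Such an R need not be reflexive — not valid.
(D) [R]q → [R][R]q (axiom 4) characterises the transitive frames. Every such R is transitive — valid.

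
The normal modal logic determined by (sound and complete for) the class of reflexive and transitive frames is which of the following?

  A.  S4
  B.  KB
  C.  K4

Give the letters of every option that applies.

(A) S4 is determined by exactly this class.
(B) KB is determined by the class of symmetric frames.
(C) K4 is determined by the class of transitive frames.

A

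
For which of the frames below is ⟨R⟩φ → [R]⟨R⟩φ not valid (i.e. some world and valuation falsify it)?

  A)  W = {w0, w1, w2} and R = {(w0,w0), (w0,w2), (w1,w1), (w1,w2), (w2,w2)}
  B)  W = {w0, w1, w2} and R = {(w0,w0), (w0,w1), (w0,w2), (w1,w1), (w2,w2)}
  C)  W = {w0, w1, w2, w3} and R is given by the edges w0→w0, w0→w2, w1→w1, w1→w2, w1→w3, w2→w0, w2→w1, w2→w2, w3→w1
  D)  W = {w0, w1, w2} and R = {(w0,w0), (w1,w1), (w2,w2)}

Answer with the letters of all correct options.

The schema ⟨R⟩φ → [R]⟨R⟩φ is axiom 5; it is valid on a frame iff R is euclidean.
(A) R is not euclidean (w0 R w2 and w0 R w0 but not w2 R w0), so the schema fails here.
(B) R is not euclidean (w0 R w1 and w0 R w0 but not w1 R w0), so the schema fails here.
(C) R is not euclidean (w1 R w2 and w1 R w3 but not w2 R w3), so the schema fails here.
(D) R is euclidean (any two R-successors of the same world are R-related), so the schema is valid here.

A, B, C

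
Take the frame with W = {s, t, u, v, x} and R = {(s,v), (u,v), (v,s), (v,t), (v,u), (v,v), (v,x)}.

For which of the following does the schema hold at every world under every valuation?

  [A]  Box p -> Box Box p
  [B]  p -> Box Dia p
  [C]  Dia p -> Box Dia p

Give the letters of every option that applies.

none

R is not symmetric: v R t but not t R v.
R is not transitive: s R v and v R s but not s R s.
R is not euclidean: v R s and v R t but not s R t.
(A) Box p -> Box Box p is axiom 4, which corresponds to transitivity. R is not transitive — not valid.
(B) axiom B: valid iff R is symmetric. R is not symmetric — not valid.
(C) Dia p -> Box Dia p is axiom 5; it is valid on a frame exactly when R is euclidean. R is not euclidean, so not valid.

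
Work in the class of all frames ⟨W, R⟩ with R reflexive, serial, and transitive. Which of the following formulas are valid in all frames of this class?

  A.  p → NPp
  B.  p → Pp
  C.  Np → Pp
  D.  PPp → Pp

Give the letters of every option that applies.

B, C, D

(A) p → NPp (axiom B) characterises the symmetric frames. Such an R need not be symmetric — not valid.
(B) p → Pp (the dual of axiom T) characterises the reflexive frames. Every such R is reflexive — valid.
(C) Np → Pp (axiom D) characterises the serial frames. Every such R is serial — valid.
(D) PPp → Pp is the dual of axiom 4, which corresponds to transitivity. Every such R is transitive — valid.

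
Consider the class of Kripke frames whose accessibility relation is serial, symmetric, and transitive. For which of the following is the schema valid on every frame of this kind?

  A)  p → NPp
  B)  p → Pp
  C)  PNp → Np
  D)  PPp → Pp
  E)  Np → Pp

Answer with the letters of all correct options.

A serial symmetric transitive relation is reflexive (take any v with uRv; symmetry gives vRu and transitivity gives uRu), hence an equivalence relation.
(A) p → NPp (axiom B) characterises the symmetric frames. Every such R is symmetric — valid.
(B) p → Pp (the dual of axiom T) characterises the reflexive frames. Every such R is reflexive — valid.
(C) PNp → Np is the dual of axiom 5; it is valid on a frame exactly when R is euclidean. Every such R is euclidean, so valid.
(D) PPp → Pp (the dual of axiom 4) characterises the transitive frames. Every such R is transitive — valid.
(E) Np → Pp (axiom D) characterises the serial frames. Every such R is serial — valid.

A, B, C, D, E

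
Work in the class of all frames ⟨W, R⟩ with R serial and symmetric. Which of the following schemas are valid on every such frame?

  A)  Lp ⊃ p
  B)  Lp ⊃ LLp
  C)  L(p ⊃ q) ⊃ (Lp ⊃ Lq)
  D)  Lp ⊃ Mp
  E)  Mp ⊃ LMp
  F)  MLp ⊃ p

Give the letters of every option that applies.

C, D, F

(A) Lp ⊃ p (axiom T) characterises the reflexive frames. Such an R need not be reflexive — not valid.
(B) axiom 4: valid iff R is transitive. Such an R need not be transitive — not valid.
(C) this is just K, valid on every normal frame.
(D) Lp ⊃ Mp is axiom D; it is valid on a frame exactly when R is serial. Every such R is serial, so valid.
(E) Mp ⊃ LMp (axiom 5) characterises the euclidean frames. Such an R need not be euclidean — not valid.
(F) the dual of axiom B: valid iff R is symmetric. Every such R is symmetric — valid.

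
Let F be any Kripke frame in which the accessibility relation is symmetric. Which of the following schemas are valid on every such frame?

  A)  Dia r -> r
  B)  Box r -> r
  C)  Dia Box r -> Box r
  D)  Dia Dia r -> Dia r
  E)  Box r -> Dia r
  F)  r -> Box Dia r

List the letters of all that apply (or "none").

F

(A) Dia r -> r is valid only on frames where every R-edge is a self-loop. Such an R need not be a subset of the identity — not valid.
(B) Box r -> r is axiom T; it is valid on a frame exactly when R is reflexive. Such an R need not be reflexive, so not valid.
(C) Dia Box r -> Box r is the dual of axiom 5; it is valid on a frame exactly when R is euclidean. Such an R need not be euclidean, so not valid.
(D) Dia Dia r -> Dia r (the dual of axiom 4) characterises the transitive frames. Such an R need not be transitive — not valid.
(E) Box r -> Dia r is axiom D; it is valid on a frame exactly when R is serial. Such an R need not be serial, so not valid.
(F) r -> Box Dia r is axiom B; it is valid on a frame exactly when R is symmetric. Every such R is symmetric, so valid.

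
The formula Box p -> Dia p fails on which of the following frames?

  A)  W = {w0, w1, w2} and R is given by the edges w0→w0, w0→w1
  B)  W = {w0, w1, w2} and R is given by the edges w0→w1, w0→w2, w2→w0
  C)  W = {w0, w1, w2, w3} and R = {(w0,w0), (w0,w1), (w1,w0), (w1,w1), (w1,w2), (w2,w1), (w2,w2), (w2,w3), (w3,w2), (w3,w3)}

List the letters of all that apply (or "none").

A, B

The schema Box p -> Dia p is axiom D; it is valid on a frame iff R is serial.
(A) R is not serial (w1 has no R-successor), so the schema fails here.
(B) R is not serial (w1 has no R-successor), so the schema fails here.
(C) R is serial (every world has an R-successor), so the schema is valid here.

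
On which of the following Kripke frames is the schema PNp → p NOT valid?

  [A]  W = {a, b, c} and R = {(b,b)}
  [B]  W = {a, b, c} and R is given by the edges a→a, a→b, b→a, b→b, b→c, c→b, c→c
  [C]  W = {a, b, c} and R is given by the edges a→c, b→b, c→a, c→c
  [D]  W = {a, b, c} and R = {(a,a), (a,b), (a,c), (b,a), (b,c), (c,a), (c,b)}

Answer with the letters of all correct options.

The schema PNp → p is the dual of axiom B; it is valid on a frame iff R is symmetric.
(A) R is symmetric (every R-edge is matched by its reverse), so the schema is valid here.
(B) R is symmetric (every R-edge is matched by its reverse), so the schema is valid here.
(C) R is symmetric (every R-edge is matched by its reverse), so the schema is valid here.
(D) R is symmetric (every R-edge is matched by its reverse), so the schema is valid here.

none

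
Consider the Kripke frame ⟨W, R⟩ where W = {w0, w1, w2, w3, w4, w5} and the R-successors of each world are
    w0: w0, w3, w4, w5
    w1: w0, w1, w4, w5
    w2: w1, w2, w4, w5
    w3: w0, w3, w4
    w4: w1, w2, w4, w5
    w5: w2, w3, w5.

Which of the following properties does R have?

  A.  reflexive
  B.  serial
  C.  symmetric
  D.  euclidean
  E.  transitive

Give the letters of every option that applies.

(A) reflexive: each world relates to itself.
(B) serial: every world has an R-successor.
(C) not symmetric: w0 R w4 but not w4 R w0.
(D) not euclidean: w0 R w3 and w0 R w5 but not w3 R w5.
(E) not transitive: w0 R w4 and w4 R w1 but not w0 R w1.

A, B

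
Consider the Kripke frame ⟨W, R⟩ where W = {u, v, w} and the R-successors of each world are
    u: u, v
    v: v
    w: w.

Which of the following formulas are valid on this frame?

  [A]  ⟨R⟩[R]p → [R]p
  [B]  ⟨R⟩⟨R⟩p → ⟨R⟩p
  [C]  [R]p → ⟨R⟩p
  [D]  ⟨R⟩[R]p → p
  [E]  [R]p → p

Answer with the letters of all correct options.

B, C, E

R is reflexive: each world relates to itself.
R is not symmetric: u R v but not v R u.
R is transitive: R is closed under composition.
R is not euclidean: u R v and u R u but not v R u.
R is serial: every world has an R-successor.
(A) ⟨R⟩[R]p → [R]p is the dual of axiom 5, which corresponds to the euclidean property. R is not euclidean — not valid.
(B) ⟨R⟩⟨R⟩p → ⟨R⟩p (the dual of axiom 4) characterises the transitive frames. R is transitive — valid.
(C) [R]p → ⟨R⟩p is axiom D, which corresponds to seriality. R is serial — valid.
(D) ⟨R⟩[R]p → p is the dual of axiom B; it is valid on a frame exactly when R is symmetric. R is not symmetric, so not valid.
(E) axiom T: valid iff R is reflexive. R is reflexive — valid.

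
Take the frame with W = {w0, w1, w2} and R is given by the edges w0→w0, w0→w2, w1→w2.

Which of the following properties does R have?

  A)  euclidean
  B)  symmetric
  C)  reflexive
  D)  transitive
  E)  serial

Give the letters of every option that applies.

(A) not euclidean: w0 R w2 and w0 R w0 but not w2 R w0.
(B) not symmetric: w0 R w2 but not w2 R w0.
(C) not reflexive: not w1 R w1.
(D) transitive: R is closed under composition.
(E) not serial: w2 has no R-successor.

D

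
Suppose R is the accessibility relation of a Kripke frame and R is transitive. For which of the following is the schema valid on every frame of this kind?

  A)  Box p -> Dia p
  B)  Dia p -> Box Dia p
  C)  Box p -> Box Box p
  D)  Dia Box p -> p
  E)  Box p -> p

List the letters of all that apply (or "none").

C

(A) axiom D: valid iff R is serial. Such an R need not be serial — not valid.
(B) Dia p -> Box Dia p (axiom 5) characterises the euclidean frames. Such an R need not be euclidean — not valid.
(C) axiom 4: valid iff R is transitive. Every such R is transitive — valid.
(D) Dia Box p -> p is the dual of axiom B; it is valid on a frame exactly when R is symmetric. Such an R need not be symmetric, so not valid.
(E) Box p -> p (axiom T) characterises the reflexive frames. Such an R need not be reflexive — not valid.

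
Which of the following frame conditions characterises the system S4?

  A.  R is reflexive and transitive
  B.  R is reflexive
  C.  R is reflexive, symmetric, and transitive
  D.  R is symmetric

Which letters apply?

A

(A) S4 is sound and complete for exactly this class.
(B) this class determines T (= KT), not S4.
(C) this class determines S5, not S4.
(D) this class determines KB, not S4.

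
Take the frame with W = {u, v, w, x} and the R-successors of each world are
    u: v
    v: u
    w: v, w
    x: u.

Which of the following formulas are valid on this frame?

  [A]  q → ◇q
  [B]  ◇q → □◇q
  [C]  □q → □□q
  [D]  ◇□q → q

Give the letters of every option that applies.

none

R is not reflexive: not u R u.
R is not symmetric: w R v but not v R w.
R is not transitive: u R v and v R u but not u R u.
R is not euclidean: w R v and w R w but not v R w.
(A) the dual of axiom T: valid iff R is reflexive. R is not reflexive — not valid.
(B) ◇q → □◇q (axiom 5) characterises the euclidean frames. R is not euclidean — not valid.
(C) □q → □□q is axiom 4; it is valid on a frame exactly when R is transitive. R is not transitive, so not valid.
(D) the dual of axiom B: valid iff R is symmetric. R is not symmetric — not valid.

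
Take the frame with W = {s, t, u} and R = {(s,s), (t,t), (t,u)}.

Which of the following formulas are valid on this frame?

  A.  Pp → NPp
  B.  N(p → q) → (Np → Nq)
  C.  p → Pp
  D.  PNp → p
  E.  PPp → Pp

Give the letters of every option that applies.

B, E

R is not reflexive: not u R u.
R is not symmetric: t R u but not u R t.
R is transitive: R is closed under composition.
R is not euclidean: t R u and t R t but not u R t.
(A) Pp → NPp (axiom 5) characterises the euclidean frames. R is not euclidean — not valid.
(B) N(p → q) → (Np → Nq) is the K axiom; it holds on all frames — valid.
(C) p → Pp is the dual of axiom T, which corresponds to reflexivity. R is not reflexive — not valid.
(D) PNp → p is the dual of axiom B, which corresponds to symmetry. R is not symmetric — not valid.
(E) PPp → Pp is the dual of axiom 4; it is valid on a frame exactly when R is transitive. R is transitive, so valid.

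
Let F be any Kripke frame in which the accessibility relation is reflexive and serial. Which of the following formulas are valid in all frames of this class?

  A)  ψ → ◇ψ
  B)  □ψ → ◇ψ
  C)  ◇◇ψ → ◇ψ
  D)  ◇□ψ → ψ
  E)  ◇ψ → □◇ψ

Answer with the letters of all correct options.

A, B

(A) ψ → ◇ψ is the dual of axiom T; it is valid on a frame exactly when R is reflexive. Every such R is reflexive, so valid.
(B) axiom D: valid iff R is serial. Every such R is serial — valid.
(C) ◇◇ψ → ◇ψ is the dual of axiom 4; it is valid on a frame exactly when R is transitive. Such an R need not be transitive, so not valid.
(D) ◇□ψ → ψ (the dual of axiom B) characterises the symmetric frames. Such an R need not be symmetric — not valid.
(E) axiom 5: valid iff R is euclidean. Such an R need not be euclidean — not valid.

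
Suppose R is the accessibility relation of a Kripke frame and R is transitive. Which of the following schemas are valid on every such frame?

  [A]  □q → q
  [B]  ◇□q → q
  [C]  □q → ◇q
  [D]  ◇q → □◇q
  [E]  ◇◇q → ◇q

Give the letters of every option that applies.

(A) □q → q is axiom T; it is valid on a frame exactly when R is reflexive. Such an R need not be reflexive, so not valid.
(B) ◇□q → q (the dual of axiom B) characterises the symmetric frames. Such an R need not be symmetric — not valid.
(C) □q → ◇q is axiom D, which corresponds to seriality. Such an R need not be serial — not valid.
(D) ◇q → □◇q (axiom 5) characterises the euclidean frames. Such an R need not be euclidean — not valid.
(E) the dual of axiom 4: valid iff R is transitive. Every such R is transitive — valid.

E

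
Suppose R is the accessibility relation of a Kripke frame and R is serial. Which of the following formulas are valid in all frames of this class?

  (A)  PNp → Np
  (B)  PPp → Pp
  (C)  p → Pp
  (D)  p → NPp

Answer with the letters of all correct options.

none

(A) the dual of axiom 5: valid iff R is euclidean. Such an R need not be euclidean — not valid.
(B) PPp → Pp (the dual of axiom 4) characterises the transitive frames. Such an R need not be transitive — not valid.
(C) the dual of axiom T: valid iff R is reflexive. Such an R need not be reflexive — not valid.
(D) axiom B: valid iff R is symmetric. Such an R need not be symmetric — not valid.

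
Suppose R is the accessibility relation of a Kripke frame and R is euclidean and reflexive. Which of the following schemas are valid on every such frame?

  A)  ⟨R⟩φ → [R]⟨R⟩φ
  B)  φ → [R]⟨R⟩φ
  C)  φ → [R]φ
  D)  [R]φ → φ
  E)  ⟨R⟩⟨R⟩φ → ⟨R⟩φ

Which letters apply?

A, B, D, E

A reflexive euclidean relation is also symmetric (from wRw and wRv the euclidean condition gives vRw) and hence transitive; it is an equivalence relation.
(A) ⟨R⟩φ → [R]⟨R⟩φ is axiom 5, which corresponds to the euclidean property. Every such R is euclidean — valid.
(B) φ → [R]⟨R⟩φ (axiom B) characterises the symmetric frames. Every such R is symmetric — valid.
(C) φ → [R]φ is equivalent to ◇p→p; it holds exactly when R ⊆ identity. Such an R need not be a subset of the identity — not valid.
(D) [R]φ → φ is axiom T; it is valid on a frame exactly when R is reflexive. Every such R is reflexive, so valid.
(E) ⟨R⟩⟨R⟩φ → ⟨R⟩φ (the dual of axiom 4) characterises the transitive frames. Every such R is transitive — valid.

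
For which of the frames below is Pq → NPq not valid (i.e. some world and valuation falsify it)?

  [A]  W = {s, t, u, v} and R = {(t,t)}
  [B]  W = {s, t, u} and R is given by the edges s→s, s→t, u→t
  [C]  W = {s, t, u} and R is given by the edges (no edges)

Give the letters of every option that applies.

The schema Pq → NPq is axiom 5; it is valid on a frame iff R is euclidean.
(A) R is euclidean (any two R-successors of the same world are R-related), so the schema is valid here.
(B) R is not euclidean (s R t and s R s but not t R s), so the schema fails here.
(C) R is euclidean (any two R-successors of the same world are R-related), so the schema is valid here.

B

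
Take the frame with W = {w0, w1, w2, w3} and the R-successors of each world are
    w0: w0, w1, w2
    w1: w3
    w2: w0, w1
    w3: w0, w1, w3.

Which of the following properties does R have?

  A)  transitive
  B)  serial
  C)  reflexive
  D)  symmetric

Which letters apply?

(A) not transitive: w0 R w1 and w1 R w3 but not w0 R w3.
(B) serial: every world has an R-successor.
(C) not reflexive: not w1 R w1.
(D) not symmetric: w0 R w1 but not w1 R w0.

B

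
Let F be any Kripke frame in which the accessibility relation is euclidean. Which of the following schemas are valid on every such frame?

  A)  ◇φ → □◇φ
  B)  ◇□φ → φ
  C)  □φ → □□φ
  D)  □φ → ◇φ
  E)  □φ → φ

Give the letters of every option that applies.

(A) ◇φ → □◇φ is axiom 5, which corresponds to the euclidean property. Every such R is euclidean — valid.
(B) the dual of axiom B: valid iff R is symmetric. Such an R need not be symmetric — not valid.
(C) axiom 4: valid iff R is transitive. Such an R need not be transitive — not valid.
(D) axiom D: valid iff R is serial. Such an R need not be serial — not valid.
(E) axiom T: valid iff R is reflexive. Such an R need not be reflexive — not valid.

A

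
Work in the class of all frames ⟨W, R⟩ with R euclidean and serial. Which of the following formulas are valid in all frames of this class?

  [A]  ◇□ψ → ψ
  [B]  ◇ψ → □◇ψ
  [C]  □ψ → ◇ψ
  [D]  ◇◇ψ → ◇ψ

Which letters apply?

B, C

(A) the dual of axiom B: valid iff R is symmetric. Such an R need not be symmetric — not valid.
(B) axiom 5: valid iff R is euclidean. Every such R is euclidean — valid.
(C) axiom D: valid iff R is serial. Every such R is serial — valid.
(D) ◇◇ψ → ◇ψ (the dual of axiom 4) characterises the transitive frames. Such an R need not be transitive — not valid.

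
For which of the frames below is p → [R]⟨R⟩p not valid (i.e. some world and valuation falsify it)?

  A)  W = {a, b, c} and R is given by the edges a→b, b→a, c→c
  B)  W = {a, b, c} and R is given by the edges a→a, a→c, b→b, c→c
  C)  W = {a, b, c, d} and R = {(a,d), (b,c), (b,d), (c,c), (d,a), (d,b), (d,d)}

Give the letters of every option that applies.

B, C

The schema p → [R]⟨R⟩p is axiom B; it is valid on a frame iff R is symmetric.
(A) R is symmetric (every R-edge is matched by its reverse), so the schema is valid here.
(B) R is not symmetric (a R c but not c R a), so the schema fails here.
(C) R is not symmetric (b R c but not c R b), so the schema fails here.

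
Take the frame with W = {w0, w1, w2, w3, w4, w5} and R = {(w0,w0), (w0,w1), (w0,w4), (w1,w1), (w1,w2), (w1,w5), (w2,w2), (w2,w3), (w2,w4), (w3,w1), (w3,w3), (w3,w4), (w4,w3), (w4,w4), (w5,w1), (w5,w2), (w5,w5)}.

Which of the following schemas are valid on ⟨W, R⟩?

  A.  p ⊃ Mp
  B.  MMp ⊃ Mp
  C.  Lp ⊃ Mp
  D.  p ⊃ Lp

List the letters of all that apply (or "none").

A, C

R is reflexive: each world relates to itself.
R is not transitive: w0 R w1 and w1 R w2 but not w0 R w2.
R is serial: every world has an R-successor.
R is not a subset of the identity: w0 R w1 with w0 ≠ w1.
(A) p ⊃ Mp is the dual of axiom T, which corresponds to reflexivity. R is reflexive — valid.
(B) the dual of axiom 4: valid iff R is transitive. R is not transitive — not valid.
(C) Lp ⊃ Mp (axiom D) characterises the serial frames. R is serial — valid.
(D) p ⊃ Lp is equivalent to ◇p→p; it holds exactly when R ⊆ identity. Here R ⊄ identity — not valid.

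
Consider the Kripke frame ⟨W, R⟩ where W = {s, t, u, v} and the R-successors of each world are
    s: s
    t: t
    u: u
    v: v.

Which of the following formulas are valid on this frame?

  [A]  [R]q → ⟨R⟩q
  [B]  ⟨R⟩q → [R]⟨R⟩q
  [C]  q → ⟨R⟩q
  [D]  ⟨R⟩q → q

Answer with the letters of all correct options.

R is reflexive: each world relates to itself.
R is euclidean: any two R-successors of the same world are R-related.
R is serial: every world has an R-successor.
R is a subset of the identity: every R-edge is a self-loop.
(A) [R]q → ⟨R⟩q is axiom D; it is valid on a frame exactly when R is serial. R is serial, so valid.
(B) axiom 5: valid iff R is euclidean. R is euclidean — valid.
(C) q → ⟨R⟩q is the dual of axiom T, which corresponds to reflexivity. R is reflexive — valid.
(D) ⟨R⟩q → q is the converse of T; it holds exactly when R ⊆ identity. Here R ⊆ identity — valid.

A, B, C, D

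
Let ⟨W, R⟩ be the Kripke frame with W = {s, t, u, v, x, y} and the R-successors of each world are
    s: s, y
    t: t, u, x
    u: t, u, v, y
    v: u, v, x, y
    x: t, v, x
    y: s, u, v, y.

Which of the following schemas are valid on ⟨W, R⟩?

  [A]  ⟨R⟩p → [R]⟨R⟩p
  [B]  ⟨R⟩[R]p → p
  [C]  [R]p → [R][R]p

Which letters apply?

R is symmetric: every R-edge is matched by its reverse.
R is not transitive: s R y and y R u but not s R u.
R is not euclidean: t R u and t R x but not u R x.
(A) ⟨R⟩p → [R]⟨R⟩p is axiom 5, which corresponds to the euclidean property. R is not euclidean — not valid.
(B) the dual of axiom B: valid iff R is symmetric. R is symmetric — valid.
(C) [R]p → [R][R]p (axiom 4) characterises the transitive frames. R is not transitive — not valid.

B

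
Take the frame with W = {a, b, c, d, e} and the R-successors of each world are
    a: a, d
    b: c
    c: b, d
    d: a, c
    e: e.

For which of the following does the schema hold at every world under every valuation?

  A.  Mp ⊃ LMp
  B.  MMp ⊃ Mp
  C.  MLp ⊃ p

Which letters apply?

C

R is symmetric: every R-edge is matched by its reverse.
R is not transitive: a R d and d R c but not a R c.
R is not euclidean: c R b and c R d but not b R d.
(A) Mp ⊃ LMp is axiom 5, which corresponds to the euclidean property. R is not euclidean — not valid.
(B) MMp ⊃ Mp (the dual of axiom 4) characterises the transitive frames. R is not transitive — not valid.
(C) MLp ⊃ p is the dual of axiom B; it is valid on a frame exactly when R is symmetric. R is symmetric, so valid.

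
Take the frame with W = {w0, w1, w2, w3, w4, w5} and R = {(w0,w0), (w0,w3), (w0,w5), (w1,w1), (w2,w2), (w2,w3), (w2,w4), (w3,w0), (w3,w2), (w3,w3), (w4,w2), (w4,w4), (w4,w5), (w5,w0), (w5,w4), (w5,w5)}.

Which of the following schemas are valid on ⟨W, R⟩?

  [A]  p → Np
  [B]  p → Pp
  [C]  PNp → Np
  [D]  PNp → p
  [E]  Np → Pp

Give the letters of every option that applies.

R is reflexive: each world relates to itself.
R is symmetric: every R-edge is matched by its reverse.
R is not euclidean: w0 R w3 and w0 R w5 but not w3 R w5.
R is serial: every world has an R-successor.
R is not a subset of the identity: w0 R w3 with w0 ≠ w3.
(A) p → Np (equivalent to ◇p→p) corresponds to R being a subset of the identity. Here R ⊄ identity, so not valid.
(B) p → Pp is the dual of axiom T; it is valid on a frame exactly when R is reflexive. R is reflexive, so valid.
(C) the dual of axiom 5: valid iff R is euclidean. R is not euclidean — not valid.
(D) PNp → p (the dual of axiom B) characterises the symmetric frames. R is symmetric — valid.
(E) axiom D: valid iff R is serial. R is serial — valid.

B, D, E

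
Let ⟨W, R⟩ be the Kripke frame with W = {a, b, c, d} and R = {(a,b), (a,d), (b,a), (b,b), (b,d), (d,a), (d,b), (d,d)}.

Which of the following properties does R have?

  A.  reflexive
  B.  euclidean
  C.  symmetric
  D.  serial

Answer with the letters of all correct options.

(A) not reflexive: not a R a.
(B) not euclidean: b R a and b R a but not a R a.
(C) symmetric: every R-edge is matched by its reverse.
(D) not serial: c has no R-successor.

C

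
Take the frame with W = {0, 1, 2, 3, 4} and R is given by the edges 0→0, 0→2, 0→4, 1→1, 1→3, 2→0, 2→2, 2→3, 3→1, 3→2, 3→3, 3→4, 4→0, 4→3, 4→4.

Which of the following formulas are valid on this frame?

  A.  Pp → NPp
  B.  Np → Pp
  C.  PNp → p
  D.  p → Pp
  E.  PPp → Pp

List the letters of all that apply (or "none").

R is reflexive: each world relates to itself.
R is symmetric: every R-edge is matched by its reverse.
R is not transitive: 0 R 2 and 2 R 3 but not 0 R 3.
R is not euclidean: 0 R 2 and 0 R 4 but not 2 R 4.
R is serial: every world has an R-successor.
(A) Pp → NPp is axiom 5, which corresponds to the euclidean property. R is not euclidean — not valid.
(B) Np → Pp is axiom D; it is valid on a frame exactly when R is serial. R is serial, so valid.
(C) PNp → p is the dual of axiom B; it is valid on a frame exactly when R is symmetric. R is symmetric, so valid.
(D) p → Pp is the dual of axiom T; it is valid on a frame exactly when R is reflexive. R is reflexive, so valid.
(E) PPp → Pp is the dual of axiom 4, which corresponds to transitivity. R is not transitive — not valid.

B, C, D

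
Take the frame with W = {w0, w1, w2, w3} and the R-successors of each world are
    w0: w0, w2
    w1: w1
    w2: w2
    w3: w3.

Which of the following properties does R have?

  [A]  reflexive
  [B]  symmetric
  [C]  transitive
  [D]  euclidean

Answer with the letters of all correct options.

A, C

(A) reflexive: each world relates to itself.
(B) not symmetric: w0 R w2 but not w2 R w0.
(C) transitive: R is closed under composition.
(D) not euclidean: w0 R w2 and w0 R w0 but not w2 R w0.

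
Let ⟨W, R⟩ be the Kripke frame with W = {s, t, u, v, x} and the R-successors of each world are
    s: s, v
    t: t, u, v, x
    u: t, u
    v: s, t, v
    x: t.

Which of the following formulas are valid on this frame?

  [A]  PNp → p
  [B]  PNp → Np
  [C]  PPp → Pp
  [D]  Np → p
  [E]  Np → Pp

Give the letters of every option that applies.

A, E

R is not reflexive: not x R x.
R is symmetric: every R-edge is matched by its reverse.
R is not transitive: s R v and v R t but not s R t.
R is not euclidean: t R u and t R v but not u R v.
R is serial: every world has an R-successor.
(A) PNp → p is the dual of axiom B; it is valid on a frame exactly when R is symmetric. R is symmetric, so valid.
(B) the dual of axiom 5: valid iff R is euclidean. R is not euclidean — not valid.
(C) PPp → Pp (the dual of axiom 4) characterises the transitive frames. R is not transitive — not valid.
(D) Np → p (axiom T) characterises the reflexive frames. R is not reflexive — not valid.
(E) Np → Pp is axiom D, which corresponds to seriality. R is serial — valid.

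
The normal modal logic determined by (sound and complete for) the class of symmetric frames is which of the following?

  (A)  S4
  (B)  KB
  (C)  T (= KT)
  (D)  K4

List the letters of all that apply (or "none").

B

(A) S4 is determined by the class of reflexive and transitive frames.
(B) KB is determined by exactly this class.
(C) T (= KT) is determined by the class of reflexive frames.
(D) K4 is determined by the class of transitive frames.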